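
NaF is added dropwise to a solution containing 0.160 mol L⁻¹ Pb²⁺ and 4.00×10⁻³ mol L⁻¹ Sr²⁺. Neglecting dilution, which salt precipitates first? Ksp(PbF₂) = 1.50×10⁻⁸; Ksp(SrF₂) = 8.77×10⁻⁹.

Precipitation begins when Q = Ksp.
For PbF₂: [F⁻] = (Ksp/[Pb²⁺])^(1/2) = 3.06×10⁻⁴ mol L⁻¹
For SrF₂: [F⁻] = (Ksp/[Sr²⁺])^(1/2) = 1.48×10⁻³ mol L⁻¹
The smaller threshold [F⁻] is reached first, so PbF₂ precipitates first.

PbF₂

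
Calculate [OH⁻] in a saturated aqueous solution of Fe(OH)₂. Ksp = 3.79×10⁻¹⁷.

Fe(OH)₂(s) ⇌ Fe²⁺(aq) + 2 OH⁻(aq)
If s mol/L of Fe(OH)₂ dissolves, [Fe²⁺] = s and [OH⁻] = 2s.
Ksp = [Fe²⁺][OH⁻]^2 = s · (2s)^2 = 4s^3 = 3.79×10⁻¹⁷
s = 2.12×10⁻⁶ M
[OH⁻] = 2s = 4.23×10⁻⁶ M

4.23×10⁻⁶ M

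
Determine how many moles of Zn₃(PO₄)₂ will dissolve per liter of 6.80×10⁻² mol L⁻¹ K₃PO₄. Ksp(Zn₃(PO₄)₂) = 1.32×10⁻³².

4.73×10⁻¹¹ M

Zn₃(PO₄)₂(s) ⇌ 3 Zn²⁺(aq) + 2 PO₄³⁻(aq)
PO₄³⁻ is already present at 6.80×10⁻² mol L⁻¹. If s mol/L of Zn₃(PO₄)₂ dissolves, [Zn²⁺] = 3s while [PO₄³⁻] ≈ 6.80×10⁻² mol L⁻¹.
Ksp = [Zn²⁺]^3[PO₄³⁻]^2 = (3s)^3(6.80×10⁻²)^2
(3s)^3 = 1.32×10⁻³² / (6.80×10⁻²)^2 = 2.85×10⁻³⁰
s = 4.73×10⁻¹¹ mol L⁻¹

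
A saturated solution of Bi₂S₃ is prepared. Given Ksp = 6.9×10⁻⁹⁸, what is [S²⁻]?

Bi₂S₃(s) ⇌ 2 Bi³⁺(aq) + 3 S²⁻(aq)
Let s be the molar solubility. Then [Bi³⁺] = 2s and [S²⁻] = 3s.
Ksp = [Bi³⁺]^2[S²⁻]^3 = (2s)^2 · (3s)^3 = 108s^5 = 6.9×10⁻⁹⁸
s = 1.4×10⁻²⁰ M
[S²⁻] = 3s = 4.3×10⁻²⁰ M

4.3×10⁻²⁰ M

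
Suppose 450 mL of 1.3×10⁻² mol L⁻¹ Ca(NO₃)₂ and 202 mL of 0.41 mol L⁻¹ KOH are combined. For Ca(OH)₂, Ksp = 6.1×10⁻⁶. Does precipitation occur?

Yes

After mixing, V = 450 mL + 202 mL = 652 mL.
[Ca²⁺] = (1.3×10⁻²)(450)/652 = 9.0×10⁻³ mol L⁻¹
[OH⁻] = (0.41)(202)/652 = 0.13 mol L⁻¹
Q = [Ca²⁺][OH⁻]^2 = 1.4×10⁻⁴
Q = 1.4×10⁻⁴ > Ksp = 6.1×10⁻⁶, so the solution is supersaturated and Ca(OH)₂ precipitates.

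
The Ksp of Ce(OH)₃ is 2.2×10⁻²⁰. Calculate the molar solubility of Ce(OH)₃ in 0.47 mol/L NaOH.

2.1×10⁻¹⁹ M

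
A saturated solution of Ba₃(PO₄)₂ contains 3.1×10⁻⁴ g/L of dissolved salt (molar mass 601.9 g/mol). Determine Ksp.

Convert to molarity: s = 3.1×10⁻⁴ / 601.9 = 5.150×10⁻⁷ mol/L
Ba₃(PO₄)₂(s) ⇌ 3 Ba²⁺(aq) + 2 PO₄³⁻(aq)
If s mol/L of Ba₃(PO₄)₂ dissolves, [Ba²⁺] = 3s and [PO₄³⁻] = 2s.
Ksp = [Ba²⁺]^3[PO₄³⁻]^2 = (3s)^3 · (2s)^2 = 108s^5
Ksp = 108 × (5.150×10⁻⁷)^5 = 3.9×10⁻³⁰

Ksp = 3.9×10⁻³⁰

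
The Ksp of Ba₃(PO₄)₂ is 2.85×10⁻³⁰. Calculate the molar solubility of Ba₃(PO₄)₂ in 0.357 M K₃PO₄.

9.39×10⁻¹¹ M

Ba₃(PO₄)₂(s) ⇌ 3 Ba²⁺(aq) + 2 PO₄³⁻(aq)
PO₄³⁻ is already present at 0.357 M. If s mol/L of Ba₃(PO₄)₂ dissolves, [Ba²⁺] = 3s while [PO₄³⁻] ≈ 0.357 M.
Ksp = [Ba²⁺]^3[PO₄³⁻]^2 = (3s)^3(0.357)^2
(3s)^3 = 2.85×10⁻³⁰ / (0.357)^2 = 2.24×10⁻²⁹
s = 9.39×10⁻¹¹ M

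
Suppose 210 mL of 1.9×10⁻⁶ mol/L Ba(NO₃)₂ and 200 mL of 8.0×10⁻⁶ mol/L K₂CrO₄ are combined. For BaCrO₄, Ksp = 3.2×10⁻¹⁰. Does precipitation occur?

Total volume after mixing = 210 + 200 = 410 mL.
[Ba²⁺] = (1.9×10⁻⁶)(210)/410 = 9.7×10⁻⁷ mol/L
[CrO₄²⁻] = (8.0×10⁻⁶)(200)/410 = 3.9×10⁻⁶ mol/L
Q = [Ba²⁺][CrO₄²⁻] = 3.8×10⁻¹²
Q = 3.8×10⁻¹² < Ksp = 3.2×10⁻¹⁰, so the solution is unsaturated and no precipitate forms.

No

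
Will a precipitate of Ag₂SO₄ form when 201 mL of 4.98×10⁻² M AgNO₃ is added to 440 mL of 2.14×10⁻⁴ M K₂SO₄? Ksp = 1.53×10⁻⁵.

The combined volume is 641 mL.
[Ag⁺] = (4.98×10⁻²)(201)/641 = 1.56×10⁻² M
[SO₄²⁻] = (2.14×10⁻⁴)(440)/641 = 1.47×10⁻⁴ M
Q = [Ag⁺]^2[SO₄²⁻] = 3.58×10⁻⁸
Q < Ksp (3.58×10⁻⁸ vs 1.53×10⁻⁵); the solution remains unsaturated and no precipitate forms.

No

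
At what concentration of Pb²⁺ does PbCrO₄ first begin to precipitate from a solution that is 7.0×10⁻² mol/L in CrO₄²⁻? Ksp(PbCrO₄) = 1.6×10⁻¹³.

Precipitation begins when Q = Ksp.
PbCrO₄(s) ⇌ Pb²⁺(aq) + CrO₄²⁻(aq)
Ksp = [Pb²⁺][CrO₄²⁻] = [Pb²⁺](7.0×10⁻²)
[Pb²⁺] = 1.6×10⁻¹³ / (7.0×10⁻²) = 2.3×10⁻¹²
[Pb²⁺] = 2.3×10⁻¹² mol/L

2.3×10⁻¹² M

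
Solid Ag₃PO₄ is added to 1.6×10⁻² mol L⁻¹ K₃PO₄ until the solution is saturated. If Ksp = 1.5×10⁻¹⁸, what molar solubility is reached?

1.5×10⁻⁶ M

Ag₃PO₄(s) ⇌ 3 Ag⁺(aq) + PO₄³⁻(aq)
PO₄³⁻ is already present at 1.6×10⁻² mol L⁻¹. If s mol/L of Ag₃PO₄ dissolves, [Ag⁺] = 3s while [PO₄³⁻] ≈ 1.6×10⁻² mol L⁻¹.
Ksp = [Ag⁺]^3[PO₄³⁻] = (3s)^3(1.6×10⁻²)
(3s)^3 = 1.5×10⁻¹⁸ / (1.6×10⁻²) = 9.4×10⁻¹⁷
s = 1.5×10⁻⁶ mol L⁻¹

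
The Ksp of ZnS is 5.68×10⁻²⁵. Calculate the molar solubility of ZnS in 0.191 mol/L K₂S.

ZnS(s) ⇌ Zn²⁺(aq) + S²⁻(aq)
S²⁻ is already present at 0.191 mol/L. If s mol/L of ZnS dissolves, [Zn²⁺] = s while [S²⁻] ≈ 0.191 mol/L.
Ksp = [Zn²⁺][S²⁻] = s(0.191)
s = 5.68×10⁻²⁵ / (0.191) = 2.97×10⁻²⁴
s = 2.97×10⁻²⁴ mol/L

2.97×10⁻²⁴ M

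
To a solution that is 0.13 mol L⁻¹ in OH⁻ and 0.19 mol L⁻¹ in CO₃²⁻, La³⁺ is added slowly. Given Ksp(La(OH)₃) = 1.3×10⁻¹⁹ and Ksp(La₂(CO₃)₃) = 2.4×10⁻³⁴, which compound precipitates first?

Precipitation begins when Q = Ksp.
For La(OH)₃: [La³⁺] = (Ksp/[OH⁻]^3) = 5.9×10⁻¹⁷ mol L⁻¹
For La₂(CO₃)₃: [La³⁺] = (Ksp/[CO₃²⁻]^3)^(1/2) = 1.9×10⁻¹⁶ mol L⁻¹
La(OH)₃ requires the lower [La³⁺], so it precipitates first.

La(OH)₃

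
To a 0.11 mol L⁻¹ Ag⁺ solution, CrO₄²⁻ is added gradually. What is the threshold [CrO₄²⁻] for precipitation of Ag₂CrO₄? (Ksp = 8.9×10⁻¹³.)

7.4×10⁻¹¹ M

A salt starts to precipitate once the ion product Q reaches its Ksp.
Ag₂CrO₄(s) ⇌ 2 Ag⁺(aq) + CrO₄²⁻(aq)
Ksp = [Ag⁺]^2[CrO₄²⁻] = [CrO₄²⁻](0.11)^2
[CrO₄²⁻] = 8.9×10⁻¹³ / (0.11)^2 = 7.4×10⁻¹¹
[CrO₄²⁻] = 7.4×10⁻¹¹ mol L⁻¹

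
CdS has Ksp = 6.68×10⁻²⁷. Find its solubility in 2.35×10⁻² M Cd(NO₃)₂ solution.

2.84×10⁻²⁵ M

CdS(s) ⇌ Cd²⁺(aq) + S²⁻(aq)
With Cd²⁺ already at 2.35×10⁻² M and s small, take [Cd²⁺] ≈ 2.35×10⁻² M and [S²⁻] = s.
Ksp = [Cd²⁺][S²⁻] = (2.35×10⁻²)s
s = 6.68×10⁻²⁷ / (2.35×10⁻²) = 2.84×10⁻²⁵
s = 2.84×10⁻²⁵ M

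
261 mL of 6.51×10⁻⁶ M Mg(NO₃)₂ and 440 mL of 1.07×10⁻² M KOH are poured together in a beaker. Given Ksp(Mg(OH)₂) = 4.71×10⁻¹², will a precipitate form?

The combined volume is 701 mL.
[Mg²⁺] = (6.51×10⁻⁶)(261)/701 = 2.42×10⁻⁶ M
[OH⁻] = (1.07×10⁻²)(440)/701 = 6.72×10⁻³ M
Q = [Mg²⁺][OH⁻]^2 = 1.09×10⁻¹⁰
Because Q > Ksp (1.09×10⁻¹⁰ vs 4.71×10⁻¹²), a precipitate of Mg(OH)₂ forms.

Yes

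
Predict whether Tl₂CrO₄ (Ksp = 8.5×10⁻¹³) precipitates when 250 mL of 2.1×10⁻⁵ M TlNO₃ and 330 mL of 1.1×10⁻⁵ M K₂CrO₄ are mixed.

No

The combined volume is 580 mL.
[Tl⁺] = (2.1×10⁻⁵)(250)/580 = 9.1×10⁻⁶ M
[CrO₄²⁻] = (1.1×10⁻⁵)(330)/580 = 6.3×10⁻⁶ M
Q = [Tl⁺]^2[CrO₄²⁻] = 5.1×10⁻¹⁶
Q = 5.1×10⁻¹⁶ < Ksp = 8.5×10⁻¹³, so the solution is unsaturated and no precipitate forms.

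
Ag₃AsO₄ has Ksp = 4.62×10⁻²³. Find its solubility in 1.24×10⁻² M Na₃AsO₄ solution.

Ag₃AsO₄(s) ⇌ 3 Ag⁺(aq) + AsO₄³⁻(aq)
With AsO₄³⁻ already at 1.24×10⁻² M and s small, take [AsO₄³⁻] ≈ 1.24×10⁻² M and [Ag⁺] = 3s.
Ksp = [Ag⁺]^3[AsO₄³⁻] = (3s)^3(1.24×10⁻²)
(3s)^3 = 4.62×10⁻²³ / (1.24×10⁻²) = 3.73×10⁻²¹
s = 5.17×10⁻⁸ M

5.17×10⁻⁸ M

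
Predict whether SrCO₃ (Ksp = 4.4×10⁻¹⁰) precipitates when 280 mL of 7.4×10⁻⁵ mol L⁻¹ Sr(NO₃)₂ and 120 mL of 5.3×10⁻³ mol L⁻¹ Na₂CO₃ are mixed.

Yes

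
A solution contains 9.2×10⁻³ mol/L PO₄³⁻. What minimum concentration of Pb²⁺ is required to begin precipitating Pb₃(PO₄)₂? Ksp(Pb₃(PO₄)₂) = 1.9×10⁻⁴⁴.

6.1×10⁻¹⁴ M

Precipitation begins when Q = Ksp.
Pb₃(PO₄)₂(s) ⇌ 3 Pb²⁺(aq) + 2 PO₄³⁻(aq)
Ksp = [Pb²⁺]^3[PO₄³⁻]^2 = [Pb²⁺]^3(9.2×10⁻³)^2
[Pb²⁺]^3 = 1.9×10⁻⁴⁴ / (9.2×10⁻³)^2 = 2.2×10⁻⁴⁰
[Pb²⁺] = 6.1×10⁻¹⁴ mol/L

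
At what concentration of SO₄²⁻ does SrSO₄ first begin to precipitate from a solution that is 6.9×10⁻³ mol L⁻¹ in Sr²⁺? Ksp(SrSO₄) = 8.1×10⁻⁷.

A salt starts to precipitate once the ion product Q reaches its Ksp.
SrSO₄(s) ⇌ Sr²⁺(aq) + SO₄²⁻(aq)
Ksp = [Sr²⁺][SO₄²⁻] = [SO₄²⁻](6.9×10⁻³)
[SO₄²⁻] = 8.1×10⁻⁷ / (6.9×10⁻³) = 1.2×10⁻⁴
[SO₄²⁻] = 1.2×10⁻⁴ mol L⁻¹

1.2×10⁻⁴ M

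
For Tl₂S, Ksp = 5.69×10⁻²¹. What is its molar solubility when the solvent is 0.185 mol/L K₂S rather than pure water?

8.77×10⁻¹¹ M

Tl₂S(s) ⇌ 2 Tl⁺(aq) + S²⁻(aq)
The solution already contains S²⁻ at 0.185 mol/L. Let s be the molar solubility of Tl₂S.
[S²⁻] ≈ 0.185 mol/L (common ion dominates); [Tl⁺] = 2s.
Ksp = [Tl⁺]^2[S²⁻] = (2s)^2(0.185)
(2s)^2 = 5.69×10⁻²¹ / (0.185) = 3.08×10⁻²⁰
s = 8.77×10⁻¹¹ mol/L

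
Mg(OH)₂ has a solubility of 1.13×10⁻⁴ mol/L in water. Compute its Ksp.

Ksp = 5.77×10⁻¹²

Mg(OH)₂(s) ⇌ Mg²⁺(aq) + 2 OH⁻(aq)
With molar solubility s: [Mg²⁺] = s, [OH⁻] = 2s.
Ksp = [Mg²⁺][OH⁻]^2 = s · (2s)^2 = 4s^3
Ksp = 4 × (1.13×10⁻⁴)^3 = 5.77×10⁻¹²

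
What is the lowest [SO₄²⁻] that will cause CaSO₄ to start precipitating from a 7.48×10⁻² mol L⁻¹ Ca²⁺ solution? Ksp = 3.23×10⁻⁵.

The threshold for precipitation is Q = Ksp.
CaSO₄(s) ⇌ Ca²⁺(aq) + SO₄²⁻(aq)
Ksp = [Ca²⁺][SO₄²⁻] = [SO₄²⁻](7.48×10⁻²)
[SO₄²⁻] = 3.23×10⁻⁵ / (7.48×10⁻²) = 4.32×10⁻⁴
[SO₄²⁻] = 4.32×10⁻⁴ mol L⁻¹

4.32×10⁻⁴ M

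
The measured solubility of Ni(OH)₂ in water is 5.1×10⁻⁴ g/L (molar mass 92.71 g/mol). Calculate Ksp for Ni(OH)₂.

Molar solubility s = (5.1×10⁻⁴ g/L) / (92.71 g/mol) = 5.501×10⁻⁶ mol/L
Ni(OH)₂(s) ⇌ Ni²⁺(aq) + 2 OH⁻(aq)
Let s be the molar solubility. Then [Ni²⁺] = s and [OH⁻] = 2s.
Ksp = [Ni²⁺][OH⁻]^2 = s · (2s)^2 = 4s^3
Ksp = 4 × (5.501×10⁻⁶)^3 = 6.7×10⁻¹⁶

Ksp = 6.7×10⁻¹⁶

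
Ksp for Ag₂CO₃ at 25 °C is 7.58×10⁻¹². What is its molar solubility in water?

Ag₂CO₃(s) ⇌ 2 Ag⁺(aq) + CO₃²⁻(aq)
For each mole of Ag₂CO₃ that dissolves per liter, [Ag⁺] = 2s and [CO₃²⁻] = s; let s denote this solubility.
Ksp = [Ag⁺]^2[CO₃²⁻] = (2s)^2 · s = 4s^3
4s^3 = 7.58×10⁻¹²  ⇒  s^3 = 1.90×10⁻¹²
Taking the 3rd root, s = 1.24×10⁻⁴ mol L⁻¹.

1.24×10⁻⁴ M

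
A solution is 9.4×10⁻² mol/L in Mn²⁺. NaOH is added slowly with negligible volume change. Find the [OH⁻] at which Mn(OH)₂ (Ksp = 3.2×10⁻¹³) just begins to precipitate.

Precipitation of each salt begins when its ion product equals Ksp.
Mn(OH)₂(s) ⇌ Mn²⁺(aq) + 2 OH⁻(aq)
Ksp = [Mn²⁺][OH⁻]^2 = [OH⁻]^2(9.4×10⁻²)
[OH⁻]^2 = 3.2×10⁻¹³ / (9.4×10⁻²) = 3.4×10⁻¹²
[OH⁻] = 1.8×10⁻⁶ mol/L

1.8×10⁻⁶ M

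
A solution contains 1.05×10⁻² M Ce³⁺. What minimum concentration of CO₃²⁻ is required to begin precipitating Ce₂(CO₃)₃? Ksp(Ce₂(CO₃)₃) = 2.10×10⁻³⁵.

A salt starts to precipitate once the ion product Q reaches its Ksp.
Ce₂(CO₃)₃(s) ⇌ 2 Ce³⁺(aq) + 3 CO₃²⁻(aq)
Ksp = [Ce³⁺]^2[CO₃²⁻]^3 = [CO₃²⁻]^3(1.05×10⁻²)^2
[CO₃²⁻]^3 = 2.10×10⁻³⁵ / (1.05×10⁻²)^2 = 1.90×10⁻³¹
[CO₃²⁻] = 5.75×10⁻¹¹ M

5.75×10⁻¹¹ M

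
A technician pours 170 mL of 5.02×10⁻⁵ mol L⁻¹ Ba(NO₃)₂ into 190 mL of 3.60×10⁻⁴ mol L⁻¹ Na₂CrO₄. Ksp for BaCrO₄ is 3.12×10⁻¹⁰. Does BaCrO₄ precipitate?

After mixing, V = 170 mL + 190 mL = 360 mL.
[Ba²⁺] = (5.02×10⁻⁵)(170)/360 = 2.37×10⁻⁵ mol L⁻¹
[CrO₄²⁻] = (3.60×10⁻⁴)(190)/360 = 1.90×10⁻⁴ mol L⁻¹
Q = [Ba²⁺][CrO₄²⁻] = 4.50×10⁻⁹
Since Q (4.50×10⁻⁹) exceeds Ksp (3.12×10⁻¹⁰), BaCrO₄ will precipitate.

Yes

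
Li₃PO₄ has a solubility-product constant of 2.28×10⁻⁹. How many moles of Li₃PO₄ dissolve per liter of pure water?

3.03×10⁻³ M

Li₃PO₄(s) ⇌ 3 Li⁺(aq) + PO₄³⁻(aq)
If s mol/L of Li₃PO₄ dissolves, [Li⁺] = 3s and [PO₄³⁻] = s.
Ksp = [Li⁺]^3[PO₄³⁻] = (3s)^3 · s = 27s^4
27s^4 = 2.28×10⁻⁹  ⇒  s^4 = 8.44×10⁻¹¹
s = 3.03×10⁻³ mol L⁻¹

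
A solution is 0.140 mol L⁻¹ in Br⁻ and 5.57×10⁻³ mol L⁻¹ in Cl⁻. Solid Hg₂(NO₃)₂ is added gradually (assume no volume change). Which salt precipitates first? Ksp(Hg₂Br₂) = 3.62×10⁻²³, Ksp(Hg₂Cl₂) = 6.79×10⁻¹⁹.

The threshold for precipitation is Q = Ksp.
For Hg₂Br₂: [Hg₂²⁺] = (Ksp/[Br⁻]^2) = 1.85×10⁻²¹ mol L⁻¹
For Hg₂Cl₂: [Hg₂²⁺] = (Ksp/[Cl⁻]^2) = 2.19×10⁻¹⁴ mol L⁻¹
The smaller threshold [Hg₂²⁺] is reached first, so Hg₂Br₂ precipitates first.

Hg₂Br₂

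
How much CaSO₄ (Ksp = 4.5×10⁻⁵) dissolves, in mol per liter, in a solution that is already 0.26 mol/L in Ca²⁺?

CaSO₄(s) ⇌ Ca²⁺(aq) + SO₄²⁻(aq)
With Ca²⁺ already at 0.26 mol/L and s small, take [Ca²⁺] ≈ 0.26 mol/L and [SO₄²⁻] = s.
Ksp = [Ca²⁺][SO₄²⁻] = (0.26)s
s = 4.5×10⁻⁵ / (0.26) = 1.7×10⁻⁴
s = 1.7×10⁻⁴ mol/L

1.7×10⁻⁴ M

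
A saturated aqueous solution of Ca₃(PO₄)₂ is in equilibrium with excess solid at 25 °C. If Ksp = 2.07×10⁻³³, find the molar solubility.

1.14×10⁻⁷ M

Ca₃(PO₄)₂(s) ⇌ 3 Ca²⁺(aq) + 2 PO₄³⁻(aq)
Call the molar solubility s, so that [Ca²⁺] = 3s and [PO₄³⁻] = 2s.
Ksp = [Ca²⁺]^3[PO₄³⁻]^2 = (3s)^3 · (2s)^2 = 108s^5
108s^5 = 2.07×10⁻³³  ⇒  s^5 = 1.92×10⁻³⁵
Taking the 5th root, s = 1.14×10⁻⁷ mol L⁻¹.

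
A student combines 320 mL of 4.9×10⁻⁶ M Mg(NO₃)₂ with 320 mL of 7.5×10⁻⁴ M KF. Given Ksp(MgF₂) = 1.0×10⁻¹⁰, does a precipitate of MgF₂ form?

The combined volume is 640 mL.
[Mg²⁺] = (4.9×10⁻⁶)(320)/640 = 2.5×10⁻⁶ M
[F⁻] = (7.5×10⁻⁴)(320)/640 = 3.8×10⁻⁴ M
Q = [Mg²⁺][F⁻]^2 = 3.4×10⁻¹³
Q = 3.4×10⁻¹³ < Ksp = 1.0×10⁻¹⁰, so the solution is unsaturated and no precipitate forms.

No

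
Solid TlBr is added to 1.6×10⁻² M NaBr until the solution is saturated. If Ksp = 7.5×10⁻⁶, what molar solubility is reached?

4.7×10⁻⁴ M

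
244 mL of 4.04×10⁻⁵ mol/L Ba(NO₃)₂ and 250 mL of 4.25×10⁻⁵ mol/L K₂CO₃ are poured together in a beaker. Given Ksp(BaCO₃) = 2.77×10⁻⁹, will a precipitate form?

No

After mixing, V = 244 mL + 250 mL = 494 mL.
[Ba²⁺] = (4.04×10⁻⁵)(244)/494 = 2.00×10⁻⁵ mol/L
[CO₃²⁻] = (4.25×10⁻⁵)(250)/494 = 2.15×10⁻⁵ mol/L
Q = [Ba²⁺][CO₃²⁻] = 4.29×10⁻¹⁰
Since Q (4.29×10⁻¹⁰) is less than Ksp (2.77×10⁻⁹), no BaCO₃ precipitates.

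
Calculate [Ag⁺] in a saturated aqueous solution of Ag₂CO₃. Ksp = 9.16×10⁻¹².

2.64×10⁻⁴ M

Ag₂CO₃(s) ⇌ 2 Ag⁺(aq) + CO₃²⁻(aq)
Let s be the molar solubility. Then [Ag⁺] = 2s and [CO₃²⁻] = s.
Ksp = [Ag⁺]^2[CO₃²⁻] = (2s)^2 · s = 4s^3 = 9.16×10⁻¹²
s = 1.32×10⁻⁴ mol/L
[Ag⁺] = 2s = 2.64×10⁻⁴ mol/L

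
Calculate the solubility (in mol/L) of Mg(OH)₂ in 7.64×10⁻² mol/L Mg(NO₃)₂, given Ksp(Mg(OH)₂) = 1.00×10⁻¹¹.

5.72×10⁻⁶ M

Mg(OH)₂(s) ⇌ Mg²⁺(aq) + 2 OH⁻(aq)
With Mg²⁺ already at 7.64×10⁻² mol/L and s small, take [Mg²⁺] ≈ 7.64×10⁻² mol/L and [OH⁻] = 2s.
Ksp = [Mg²⁺][OH⁻]^2 = (7.64×10⁻²)(2s)^2
(2s)^2 = 1.00×10⁻¹¹ / (7.64×10⁻²) = 1.31×10⁻¹⁰
s = 5.72×10⁻⁶ mol/L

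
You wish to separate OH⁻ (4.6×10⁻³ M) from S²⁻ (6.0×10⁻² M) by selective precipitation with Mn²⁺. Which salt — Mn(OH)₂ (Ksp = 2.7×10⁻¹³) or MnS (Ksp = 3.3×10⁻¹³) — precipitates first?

MnS

A salt starts to precipitate once the ion product Q reaches its Ksp.
For Mn(OH)₂: [Mn²⁺] = (Ksp/[OH⁻]^2) = 1.3×10⁻⁸ M
For MnS: [Mn²⁺] = (Ksp/[S²⁻]) = 5.5×10⁻¹² M
MnS requires the lower [Mn²⁺], so it precipitates first.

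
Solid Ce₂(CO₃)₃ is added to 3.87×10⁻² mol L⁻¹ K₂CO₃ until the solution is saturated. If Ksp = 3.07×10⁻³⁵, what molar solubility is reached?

Ce₂(CO₃)₃(s) ⇌ 2 Ce³⁺(aq) + 3 CO₃²⁻(aq)
CO₃²⁻ is already present at 3.87×10⁻² mol L⁻¹. If s mol/L of Ce₂(CO₃)₃ dissolves, [Ce³⁺] = 2s while [CO₃²⁻] ≈ 3.87×10⁻² mol L⁻¹.
Ksp = [Ce³⁺]^2[CO₃²⁻]^3 = (2s)^2(3.87×10⁻²)^3
(2s)^2 = 3.07×10⁻³⁵ / (3.87×10⁻²)^3 = 5.30×10⁻³¹
s = 3.64×10⁻¹⁶ mol L⁻¹

3.64×10⁻¹⁶ M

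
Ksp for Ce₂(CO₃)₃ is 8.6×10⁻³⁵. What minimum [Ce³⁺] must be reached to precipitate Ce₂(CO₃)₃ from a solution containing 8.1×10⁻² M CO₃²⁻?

4.0×10⁻¹⁶ M

Each salt precipitates once Q = Ksp for that salt.
Ce₂(CO₃)₃(s) ⇌ 2 Ce³⁺(aq) + 3 CO₃²⁻(aq)
Ksp = [Ce³⁺]^2[CO₃²⁻]^3 = [Ce³⁺]^2(8.1×10⁻²)^3
[Ce³⁺]^2 = 8.6×10⁻³⁵ / (8.1×10⁻²)^3 = 1.6×10⁻³¹
[Ce³⁺] = 4.0×10⁻¹⁶ M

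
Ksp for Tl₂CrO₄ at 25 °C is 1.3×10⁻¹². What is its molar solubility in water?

6.9×10⁻⁵ M

Tl₂CrO₄(s) ⇌ 2 Tl⁺(aq) + CrO₄²⁻(aq)
Let s be the molar solubility. Then [Tl⁺] = 2s and [CrO₄²⁻] = s.
Ksp = [Tl⁺]^2[CrO₄²⁻] = (2s)^2 · s = 4s^3
4s^3 = 1.3×10⁻¹²  ⇒  s^3 = 3.3×10⁻¹³
s = 6.9×10⁻⁵ M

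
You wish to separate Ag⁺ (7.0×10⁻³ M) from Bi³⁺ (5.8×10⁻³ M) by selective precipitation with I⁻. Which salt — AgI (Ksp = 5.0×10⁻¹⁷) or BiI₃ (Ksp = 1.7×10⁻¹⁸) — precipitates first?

AgI

Each salt precipitates once Q = Ksp for that salt.
For AgI: [I⁻] = (Ksp/[Ag⁺]) = 7.1×10⁻¹⁵ M
For BiI₃: [I⁻] = (Ksp/[Bi³⁺])^(1/3) = 6.6×10⁻⁶ M
AgI requires the lower [I⁻], so it precipitates first.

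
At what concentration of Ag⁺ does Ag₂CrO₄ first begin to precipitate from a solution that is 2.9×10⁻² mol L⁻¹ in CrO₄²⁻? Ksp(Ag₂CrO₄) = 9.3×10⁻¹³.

5.7×10⁻⁶ M

Precipitation of each salt begins when its ion product equals Ksp.
Ag₂CrO₄(s) ⇌ 2 Ag⁺(aq) + CrO₄²⁻(aq)
Ksp = [Ag⁺]^2[CrO₄²⁻] = [Ag⁺]^2(2.9×10⁻²)
[Ag⁺]^2 = 9.3×10⁻¹³ / (2.9×10⁻²) = 3.2×10⁻¹¹
[Ag⁺] = 5.7×10⁻⁶ mol L⁻¹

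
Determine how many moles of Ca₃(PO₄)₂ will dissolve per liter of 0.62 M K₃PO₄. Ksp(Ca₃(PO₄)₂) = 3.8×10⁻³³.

7.2×10⁻¹² M

Ca₃(PO₄)₂(s) ⇌ 3 Ca²⁺(aq) + 2 PO₄³⁻(aq)
Let s be the solubility of Ca₃(PO₄)₂ here. The common ion gives [PO₄³⁻] ≈ 0.62 M, and [Ca²⁺] = 3s.
Ksp = [Ca²⁺]^3[PO₄³⁻]^2 = (3s)^3(0.62)^2
(3s)^3 = 3.8×10⁻³³ / (0.62)^2 = 9.9×10⁻³³
s = 7.2×10⁻¹² M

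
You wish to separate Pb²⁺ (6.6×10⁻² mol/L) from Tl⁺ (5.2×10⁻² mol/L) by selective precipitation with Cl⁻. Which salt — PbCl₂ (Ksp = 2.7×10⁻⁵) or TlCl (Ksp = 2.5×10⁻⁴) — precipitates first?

TlCl

Each salt precipitates once Q = Ksp for that salt.
For PbCl₂: [Cl⁻] = (Ksp/[Pb²⁺])^(1/2) = 2.0×10⁻² mol/L
For TlCl: [Cl⁻] = (Ksp/[Tl⁺]) = 4.8×10⁻³ mol/L
The smaller threshold [Cl⁻] is reached first, so TlCl precipitates first.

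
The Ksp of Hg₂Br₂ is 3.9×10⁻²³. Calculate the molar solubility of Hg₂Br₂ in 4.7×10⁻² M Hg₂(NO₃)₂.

1.4×10⁻¹¹ M

Hg₂Br₂(s) ⇌ Hg₂²⁺(aq) + 2 Br⁻(aq)
Let s be the solubility of Hg₂Br₂ here. The common ion gives [Hg₂²⁺] ≈ 4.7×10⁻² M, and [Br⁻] = 2s.
Ksp = [Hg₂²⁺][Br⁻]^2 = (4.7×10⁻²)(2s)^2
(2s)^2 = 3.9×10⁻²³ / (4.7×10⁻²) = 8.3×10⁻²²
s = 1.4×10⁻¹¹ M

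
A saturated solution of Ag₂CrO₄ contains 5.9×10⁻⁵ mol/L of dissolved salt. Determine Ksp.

Ksp = 8.2×10⁻¹³

Ag₂CrO₄(s) ⇌ 2 Ag⁺(aq) + CrO₄²⁻(aq)
Call the molar solubility s, so that [Ag⁺] = 2s and [CrO₄²⁻] = s.
Ksp = [Ag⁺]^2[CrO₄²⁻] = (2s)^2 · s = 4s^3
Ksp = 4 × (5.9×10⁻⁵)^3 = 8.2×10⁻¹³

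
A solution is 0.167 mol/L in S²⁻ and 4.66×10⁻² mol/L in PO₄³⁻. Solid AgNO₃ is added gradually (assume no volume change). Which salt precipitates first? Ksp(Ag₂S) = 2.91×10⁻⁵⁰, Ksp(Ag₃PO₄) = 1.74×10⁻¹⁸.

Ag₂S

The threshold for precipitation is Q = Ksp.
For Ag₂S: [Ag⁺] = (Ksp/[S²⁻])^(1/2) = 4.17×10⁻²⁵ mol/L
For Ag₃PO₄: [Ag⁺] = (Ksp/[PO₄³⁻])^(1/3) = 3.34×10⁻⁶ mol/L
The smaller threshold [Ag⁺] is reached first, so Ag₂S precipitates first.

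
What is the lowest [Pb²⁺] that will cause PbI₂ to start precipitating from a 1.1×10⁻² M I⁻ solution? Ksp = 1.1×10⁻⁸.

9.1×10⁻⁵ M

Precipitation of each salt begins when its ion product equals Ksp.
PbI₂(s) ⇌ Pb²⁺(aq) + 2 I⁻(aq)
Ksp = [Pb²⁺][I⁻]^2 = [Pb²⁺](1.1×10⁻²)^2
[Pb²⁺] = 1.1×10⁻⁸ / (1.1×10⁻²)^2 = 9.1×10⁻⁵
[Pb²⁺] = 9.1×10⁻⁵ M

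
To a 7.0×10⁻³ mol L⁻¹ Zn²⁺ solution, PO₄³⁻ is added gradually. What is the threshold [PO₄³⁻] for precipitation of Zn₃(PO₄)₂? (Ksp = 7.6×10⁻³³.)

1.5×10⁻¹³ M

Each salt precipitates once Q = Ksp for that salt.
Zn₃(PO₄)₂(s) ⇌ 3 Zn²⁺(aq) + 2 PO₄³⁻(aq)
Ksp = [Zn²⁺]^3[PO₄³⁻]^2 = [PO₄³⁻]^2(7.0×10⁻³)^3
[PO₄³⁻]^2 = 7.6×10⁻³³ / (7.0×10⁻³)^3 = 2.2×10⁻²⁶
[PO₄³⁻] = 1.5×10⁻¹³ mol L⁻¹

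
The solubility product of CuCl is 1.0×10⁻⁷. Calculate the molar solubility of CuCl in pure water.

CuCl(s) ⇌ Cu⁺(aq) + Cl⁻(aq)
If s mol/L of CuCl dissolves, [Cu⁺] = s and [Cl⁻] = s.
Ksp = [Cu⁺][Cl⁻] = s · s = s^2
s^2 = 1.0×10⁻⁷
Taking the 2nd root, s = 3.2×10⁻⁴ M.

3.2×10⁻⁴ M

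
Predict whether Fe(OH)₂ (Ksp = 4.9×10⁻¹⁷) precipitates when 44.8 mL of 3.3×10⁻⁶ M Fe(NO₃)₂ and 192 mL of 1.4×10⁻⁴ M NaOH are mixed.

Yes

The combined volume is 236.8 mL.
[Fe²⁺] = (3.3×10⁻⁶)(44.8)/236.8 = 6.2×10⁻⁷ M
[OH⁻] = (1.4×10⁻⁴)(192)/236.8 = 1.1×10⁻⁴ M
Q = [Fe²⁺][OH⁻]^2 = 8.0×10⁻¹⁵
Since Q (8.0×10⁻¹⁵) exceeds Ksp (4.9×10⁻¹⁷), Fe(OH)₂ will precipitate.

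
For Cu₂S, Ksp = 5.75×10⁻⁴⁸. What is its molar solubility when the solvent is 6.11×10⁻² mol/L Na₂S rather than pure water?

Cu₂S(s) ⇌ 2 Cu⁺(aq) + S²⁻(aq)
With S²⁻ already at 6.11×10⁻² mol/L and s small, take [S²⁻] ≈ 6.11×10⁻² mol/L and [Cu⁺] = 2s.
Ksp = [Cu⁺]^2[S²⁻] = (2s)^2(6.11×10⁻²)
(2s)^2 = 5.75×10⁻⁴⁸ / (6.11×10⁻²) = 9.41×10⁻⁴⁷
s = 4.85×10⁻²⁴ mol/L

4.85×10⁻²⁴ M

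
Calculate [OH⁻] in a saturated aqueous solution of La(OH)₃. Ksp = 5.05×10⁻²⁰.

La(OH)₃(s) ⇌ La³⁺(aq) + 3 OH⁻(aq)
If s mol/L of La(OH)₃ dissolves, [La³⁺] = s and [OH⁻] = 3s.
Ksp = [La³⁺][OH⁻]^3 = s · (3s)^3 = 27s^4 = 5.05×10⁻²⁰
s = 6.58×10⁻⁶ mol L⁻¹
[OH⁻] = 3s = 1.97×10⁻⁵ mol L⁻¹

1.97×10⁻⁵ M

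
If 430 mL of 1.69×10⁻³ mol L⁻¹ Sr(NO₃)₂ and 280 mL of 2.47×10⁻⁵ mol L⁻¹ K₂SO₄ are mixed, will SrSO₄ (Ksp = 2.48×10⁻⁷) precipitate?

Total volume after mixing = 430 + 280 = 710 mL.
[Sr²⁺] = (1.69×10⁻³)(430)/710 = 1.02×10⁻³ mol L⁻¹
[SO₄²⁻] = (2.47×10⁻⁵)(280)/710 = 9.74×10⁻⁶ mol L⁻¹
Q = [Sr²⁺][SO₄²⁻] = 9.97×10⁻⁹
Q = 9.97×10⁻⁹ < Ksp = 2.48×10⁻⁷, so the solution is unsaturated and no precipitate forms.

No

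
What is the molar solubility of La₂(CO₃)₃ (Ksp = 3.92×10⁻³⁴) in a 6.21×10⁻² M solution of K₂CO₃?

6.40×10⁻¹⁶ M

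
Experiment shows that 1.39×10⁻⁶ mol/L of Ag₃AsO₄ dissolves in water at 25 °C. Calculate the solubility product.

Ag₃AsO₄(s) ⇌ 3 Ag⁺(aq) + AsO₄³⁻(aq)
Call the molar solubility s, so that [Ag⁺] = 3s and [AsO₄³⁻] = s.
Ksp = [Ag⁺]^3[AsO₄³⁻] = (3s)^3 · s = 27s^4
Ksp = 27 × (1.39×10⁻⁶)^4 = 1.01×10⁻²²

Ksp = 1.01×10⁻²²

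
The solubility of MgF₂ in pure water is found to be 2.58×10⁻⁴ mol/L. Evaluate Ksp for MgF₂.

Ksp = 6.87×10⁻¹¹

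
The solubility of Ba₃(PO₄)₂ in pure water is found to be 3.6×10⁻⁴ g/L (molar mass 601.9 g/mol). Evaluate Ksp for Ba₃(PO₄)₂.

Ksp = 8.3×10⁻³⁰

s = (3.6×10⁻⁴ g L⁻¹)/(601.9 g mol⁻¹) = 5.981×10⁻⁷ M
Ba₃(PO₄)₂(s) ⇌ 3 Ba²⁺(aq) + 2 PO₄³⁻(aq)
Call the molar solubility s, so that [Ba²⁺] = 3s and [PO₄³⁻] = 2s.
Ksp = [Ba²⁺]^3[PO₄³⁻]^2 = (3s)^3 · (2s)^2 = 108s^5
Ksp = 108 × (5.981×10⁻⁷)^5 = 8.3×10⁻³⁰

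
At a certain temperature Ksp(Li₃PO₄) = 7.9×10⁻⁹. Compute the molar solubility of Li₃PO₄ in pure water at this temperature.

4.1×10⁻³ M

Li₃PO₄(s) ⇌ 3 Li⁺(aq) + PO₄³⁻(aq)
If s mol/L of Li₃PO₄ dissolves, [Li⁺] = 3s and [PO₄³⁻] = s.
Ksp = [Li⁺]^3[PO₄³⁻] = (3s)^3 · s = 27s^4
27s^4 = 7.9×10⁻⁹  ⇒  s^4 = 2.9×10⁻¹⁰
s = (2.9×10⁻¹⁰)^(1/4) = 4.1×10⁻³ M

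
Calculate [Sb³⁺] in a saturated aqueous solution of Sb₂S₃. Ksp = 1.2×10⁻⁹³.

Sb₂S₃(s) ⇌ 2 Sb³⁺(aq) + 3 S²⁻(aq)
If s mol/L of Sb₂S₃ dissolves, [Sb³⁺] = 2s and [S²⁻] = 3s.
Ksp = [Sb³⁺]^2[S²⁻]^3 = (2s)^2 · (3s)^3 = 108s^5 = 1.2×10⁻⁹³
s = 1.0×10⁻¹⁹ M
[Sb³⁺] = 2s = 2.0×10⁻¹⁹ M

2.0×10⁻¹⁹ M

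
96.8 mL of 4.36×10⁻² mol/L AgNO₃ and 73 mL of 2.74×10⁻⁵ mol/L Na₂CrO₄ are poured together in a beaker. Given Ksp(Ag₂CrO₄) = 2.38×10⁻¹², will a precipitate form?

Yes

Total volume after mixing = 96.8 + 73 = 169.8 mL.
[Ag⁺] = (4.36×10⁻²)(96.8)/169.8 = 2.49×10⁻² mol/L
[CrO₄²⁻] = (2.74×10⁻⁵)(73)/169.8 = 1.18×10⁻⁵ mol/L
Q = [Ag⁺]^2[CrO₄²⁻] = 7.28×10⁻⁹
Since Q (7.28×10⁻⁹) exceeds Ksp (2.38×10⁻¹²), Ag₂CrO₄ will precipitate.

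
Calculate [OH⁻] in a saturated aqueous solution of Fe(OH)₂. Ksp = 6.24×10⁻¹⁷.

Fe(OH)₂(s) ⇌ Fe²⁺(aq) + 2 OH⁻(aq)
Let s be the molar solubility. Then [Fe²⁺] = s and [OH⁻] = 2s.
Ksp = [Fe²⁺][OH⁻]^2 = s · (2s)^2 = 4s^3 = 6.24×10⁻¹⁷
s = 2.50×10⁻⁶ mol L⁻¹
[OH⁻] = 2s = 5.00×10⁻⁶ mol L⁻¹

5.00×10⁻⁶ M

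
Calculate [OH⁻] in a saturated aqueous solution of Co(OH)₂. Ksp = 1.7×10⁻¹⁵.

1.5×10⁻⁵ M

Co(OH)₂(s) ⇌ Co²⁺(aq) + 2 OH⁻(aq)
With molar solubility s: [Co²⁺] = s, [OH⁻] = 2s.
Ksp = [Co²⁺][OH⁻]^2 = s · (2s)^2 = 4s^3 = 1.7×10⁻¹⁵
s = 7.5×10⁻⁶ M
[OH⁻] = 2s = 1.5×10⁻⁵ M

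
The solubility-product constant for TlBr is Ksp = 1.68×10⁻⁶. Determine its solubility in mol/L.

TlBr(s) ⇌ Tl⁺(aq) + Br⁻(aq)
With molar solubility s: [Tl⁺] = s, [Br⁻] = s.
Ksp = [Tl⁺][Br⁻] = s · s = s^2
s^2 = 1.68×10⁻⁶
s = 1.30×10⁻³ mol/L

1.30×10⁻³ M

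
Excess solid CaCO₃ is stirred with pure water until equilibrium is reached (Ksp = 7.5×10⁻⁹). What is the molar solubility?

CaCO₃(s) ⇌ Ca²⁺(aq) + CO₃²⁻(aq)
Let s be the molar solubility. Then [Ca²⁺] = s and [CO₃²⁻] = s.
Ksp = [Ca²⁺][CO₃²⁻] = s · s = s^2
s^2 = 7.5×10⁻⁹
s = 8.7×10⁻⁵ mol/L

8.7×10⁻⁵ M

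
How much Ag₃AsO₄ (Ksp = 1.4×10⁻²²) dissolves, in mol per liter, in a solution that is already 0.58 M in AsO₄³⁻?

Ag₃AsO₄(s) ⇌ 3 Ag⁺(aq) + AsO₄³⁻(aq)
With AsO₄³⁻ already at 0.58 M and s small, take [AsO₄³⁻] ≈ 0.58 M and [Ag⁺] = 3s.
Ksp = [Ag⁺]^3[AsO₄³⁻] = (3s)^3(0.58)
(3s)^3 = 1.4×10⁻²² / (0.58) = 2.4×10⁻²²
s = 2.1×10⁻⁸ M

2.1×10⁻⁸ M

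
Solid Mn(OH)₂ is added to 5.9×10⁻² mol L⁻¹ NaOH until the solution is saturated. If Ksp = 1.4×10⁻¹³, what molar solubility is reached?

4.0×10⁻¹¹ M

Mn(OH)₂(s) ⇌ Mn²⁺(aq) + 2 OH⁻(aq)
The solution already contains OH⁻ at 5.9×10⁻² mol L⁻¹. Let s be the molar solubility of Mn(OH)₂.
[OH⁻] ≈ 5.9×10⁻² mol L⁻¹ (common ion dominates); [Mn²⁺] = s.
Ksp = [Mn²⁺][OH⁻]^2 = s(5.9×10⁻²)^2
s = 1.4×10⁻¹³ / (5.9×10⁻²)^2 = 4.0×10⁻¹¹
s = 4.0×10⁻¹¹ mol L⁻¹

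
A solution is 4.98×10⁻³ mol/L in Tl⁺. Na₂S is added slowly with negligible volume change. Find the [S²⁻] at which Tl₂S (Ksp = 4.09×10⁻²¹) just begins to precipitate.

1.65×10⁻¹⁶ M

Each salt precipitates once Q = Ksp for that salt.
Tl₂S(s) ⇌ 2 Tl⁺(aq) + S²⁻(aq)
Ksp = [Tl⁺]^2[S²⁻] = [S²⁻](4.98×10⁻³)^2
[S²⁻] = 4.09×10⁻²¹ / (4.98×10⁻³)^2 = 1.65×10⁻¹⁶
[S²⁻] = 1.65×10⁻¹⁶ mol/L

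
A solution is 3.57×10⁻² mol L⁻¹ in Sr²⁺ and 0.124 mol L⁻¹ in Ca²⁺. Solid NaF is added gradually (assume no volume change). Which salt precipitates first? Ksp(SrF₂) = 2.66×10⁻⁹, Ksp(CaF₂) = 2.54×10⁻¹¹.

The threshold for precipitation is Q = Ksp.
For SrF₂: [F⁻] = (Ksp/[Sr²⁺])^(1/2) = 2.73×10⁻⁴ mol L⁻¹
For CaF₂: [F⁻] = (Ksp/[Ca²⁺])^(1/2) = 1.43×10⁻⁵ mol L⁻¹
CaF₂ requires the lower [F⁻], so it precipitates first.

CaF₂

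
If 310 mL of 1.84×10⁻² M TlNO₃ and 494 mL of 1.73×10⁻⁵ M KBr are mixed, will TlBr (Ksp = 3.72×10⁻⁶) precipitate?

No

The combined volume is 804 mL.
[Tl⁺] = (1.84×10⁻²)(310)/804 = 7.09×10⁻³ M
[Br⁻] = (1.73×10⁻⁵)(494)/804 = 1.06×10⁻⁵ M
Q = [Tl⁺][Br⁻] = 7.54×10⁻⁸
Q = 7.54×10⁻⁸ < Ksp = 3.72×10⁻⁶, so the solution is unsaturated and no precipitate forms.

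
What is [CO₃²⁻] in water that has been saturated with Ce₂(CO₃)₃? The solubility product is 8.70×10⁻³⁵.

Ce₂(CO₃)₃(s) ⇌ 2 Ce³⁺(aq) + 3 CO₃²⁻(aq)
For each mole of Ce₂(CO₃)₃ that dissolves per liter, [Ce³⁺] = 2s and [CO₃²⁻] = 3s; let s denote this solubility.
Ksp = [Ce³⁺]^2[CO₃²⁻]^3 = (2s)^2 · (3s)^3 = 108s^5 = 8.70×10⁻³⁵
s = 6.04×10⁻⁸ M
[CO₃²⁻] = 3s = 1.81×10⁻⁷ M

1.81×10⁻⁷ M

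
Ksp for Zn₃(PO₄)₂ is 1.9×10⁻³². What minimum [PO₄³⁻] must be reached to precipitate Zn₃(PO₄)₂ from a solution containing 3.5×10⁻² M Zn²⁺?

2.1×10⁻¹⁴ M

Precipitation of each salt begins when its ion product equals Ksp.
Zn₃(PO₄)₂(s) ⇌ 3 Zn²⁺(aq) + 2 PO₄³⁻(aq)
Ksp = [Zn²⁺]^3[PO₄³⁻]^2 = [PO₄³⁻]^2(3.5×10⁻²)^3
[PO₄³⁻]^2 = 1.9×10⁻³² / (3.5×10⁻²)^3 = 4.4×10⁻²⁸
[PO₄³⁻] = 2.1×10⁻¹⁴ M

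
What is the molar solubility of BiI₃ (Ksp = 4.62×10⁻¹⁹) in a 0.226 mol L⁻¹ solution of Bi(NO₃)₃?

4.23×10⁻⁷ M

BiI₃(s) ⇌ Bi³⁺(aq) + 3 I⁻(aq)
With Bi³⁺ already at 0.226 mol L⁻¹ and s small, take [Bi³⁺] ≈ 0.226 mol L⁻¹ and [I⁻] = 3s.
Ksp = [Bi³⁺][I⁻]^3 = (0.226)(3s)^3
(3s)^3 = 4.62×10⁻¹⁹ / (0.226) = 2.04×10⁻¹⁸
s = 4.23×10⁻⁷ mol L⁻¹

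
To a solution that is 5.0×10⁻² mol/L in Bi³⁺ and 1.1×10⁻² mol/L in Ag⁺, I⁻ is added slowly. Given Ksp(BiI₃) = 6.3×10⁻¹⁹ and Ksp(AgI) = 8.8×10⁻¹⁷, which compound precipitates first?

AgI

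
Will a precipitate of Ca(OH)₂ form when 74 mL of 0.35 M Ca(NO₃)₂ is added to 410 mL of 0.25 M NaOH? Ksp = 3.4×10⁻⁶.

The combined volume is 484 mL.
[Ca²⁺] = (0.35)(74)/484 = 5.4×10⁻² M
[OH⁻] = (0.25)(410)/484 = 0.21 M
Q = [Ca²⁺][OH⁻]^2 = 2.4×10⁻³
Because Q > Ksp (2.4×10⁻³ vs 3.4×10⁻⁶), a precipitate of Ca(OH)₂ forms.

Yes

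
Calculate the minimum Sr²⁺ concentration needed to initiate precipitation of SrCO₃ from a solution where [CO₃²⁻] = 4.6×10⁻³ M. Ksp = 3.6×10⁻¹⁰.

7.8×10⁻⁸ M

Precipitation begins when Q = Ksp.
SrCO₃(s) ⇌ Sr²⁺(aq) + CO₃²⁻(aq)
Ksp = [Sr²⁺][CO₃²⁻] = [Sr²⁺](4.6×10⁻³)
[Sr²⁺] = 3.6×10⁻¹⁰ / (4.6×10⁻³) = 7.8×10⁻⁸
[Sr²⁺] = 7.8×10⁻⁸ M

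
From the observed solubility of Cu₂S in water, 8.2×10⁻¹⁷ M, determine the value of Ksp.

Ksp = 2.2×10⁻⁴⁸

Cu₂S(s) ⇌ 2 Cu⁺(aq) + S²⁻(aq)
Let s be the molar solubility. Then [Cu⁺] = 2s and [S²⁻] = s.
Ksp = [Cu⁺]^2[S²⁻] = (2s)^2 · s = 4s^3
Ksp = 4 × (8.2×10⁻¹⁷)^3 = 2.2×10⁻⁴⁸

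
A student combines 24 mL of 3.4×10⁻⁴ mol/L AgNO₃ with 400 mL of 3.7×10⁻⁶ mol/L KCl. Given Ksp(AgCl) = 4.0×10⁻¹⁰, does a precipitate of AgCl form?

No

Total volume after mixing = 24 + 400 = 424 mL.
[Ag⁺] = (3.4×10⁻⁴)(24)/424 = 1.9×10⁻⁵ mol/L
[Cl⁻] = (3.7×10⁻⁶)(400)/424 = 3.5×10⁻⁶ mol/L
Q = [Ag⁺][Cl⁻] = 6.7×10⁻¹¹
Q = 6.7×10⁻¹¹ < Ksp = 4.0×10⁻¹⁰, so the solution is unsaturated and no precipitate forms.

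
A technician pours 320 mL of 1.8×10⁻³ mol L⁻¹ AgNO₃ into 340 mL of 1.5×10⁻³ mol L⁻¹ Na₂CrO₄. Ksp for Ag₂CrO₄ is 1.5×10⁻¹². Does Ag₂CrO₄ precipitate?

After mixing, V = 320 mL + 340 mL = 660 mL.
[Ag⁺] = (1.8×10⁻³)(320)/660 = 8.7×10⁻⁴ mol L⁻¹
[CrO₄²⁻] = (1.5×10⁻³)(340)/660 = 7.7×10⁻⁴ mol L⁻¹
Q = [Ag⁺]^2[CrO₄²⁻] = 5.9×10⁻¹⁰
Since Q (5.9×10⁻¹⁰) exceeds Ksp (1.5×10⁻¹²), Ag₂CrO₄ will precipitate.

Yes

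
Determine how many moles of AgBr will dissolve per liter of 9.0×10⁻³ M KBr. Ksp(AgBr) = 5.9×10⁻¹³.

6.6×10⁻¹¹ M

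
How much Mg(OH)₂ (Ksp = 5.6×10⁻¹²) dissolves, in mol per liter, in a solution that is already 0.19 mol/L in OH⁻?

Mg(OH)₂(s) ⇌ Mg²⁺(aq) + 2 OH⁻(aq)
The solution already contains OH⁻ at 0.19 mol/L. Let s be the molar solubility of Mg(OH)₂.
[OH⁻] ≈ 0.19 mol/L (common ion dominates); [Mg²⁺] = s.
Ksp = [Mg²⁺][OH⁻]^2 = s(0.19)^2
s = 5.6×10⁻¹² / (0.19)^2 = 1.6×10⁻¹⁰
s = 1.6×10⁻¹⁰ mol/L

1.6×10⁻¹⁰ M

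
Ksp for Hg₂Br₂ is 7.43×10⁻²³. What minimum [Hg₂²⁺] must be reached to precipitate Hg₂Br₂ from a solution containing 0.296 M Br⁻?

8.48×10⁻²² M

Precipitation of each salt begins when its ion product equals Ksp.
Hg₂Br₂(s) ⇌ Hg₂²⁺(aq) + 2 Br⁻(aq)
Ksp = [Hg₂²⁺][Br⁻]^2 = [Hg₂²⁺](0.296)^2
[Hg₂²⁺] = 7.43×10⁻²³ / (0.296)^2 = 8.48×10⁻²²
[Hg₂²⁺] = 8.48×10⁻²² M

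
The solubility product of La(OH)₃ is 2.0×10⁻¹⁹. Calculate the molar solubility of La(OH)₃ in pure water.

9.3×10⁻⁶ M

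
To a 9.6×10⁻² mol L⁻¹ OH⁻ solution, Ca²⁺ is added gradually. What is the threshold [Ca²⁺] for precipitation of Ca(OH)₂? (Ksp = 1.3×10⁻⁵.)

The threshold for precipitation is Q = Ksp.
Ca(OH)₂(s) ⇌ Ca²⁺(aq) + 2 OH⁻(aq)
Ksp = [Ca²⁺][OH⁻]^2 = [Ca²⁺](9.6×10⁻²)^2
[Ca²⁺] = 1.3×10⁻⁵ / (9.6×10⁻²)^2 = 1.4×10⁻³
[Ca²⁺] = 1.4×10⁻³ mol L⁻¹

1.4×10⁻³ M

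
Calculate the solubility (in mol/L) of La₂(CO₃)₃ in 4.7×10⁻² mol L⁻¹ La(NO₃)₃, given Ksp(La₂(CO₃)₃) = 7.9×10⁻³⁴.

2.4×10⁻¹¹ M

La₂(CO₃)₃(s) ⇌ 2 La³⁺(aq) + 3 CO₃²⁻(aq)
Let s be the solubility of La₂(CO₃)₃ here. The common ion gives [La³⁺] ≈ 4.7×10⁻² mol L⁻¹, and [CO₃²⁻] = 3s.
Ksp = [La³⁺]^2[CO₃²⁻]^3 = (4.7×10⁻²)^2(3s)^3
(3s)^3 = 7.9×10⁻³⁴ / (4.7×10⁻²)^2 = 3.6×10⁻³¹
s = 2.4×10⁻¹¹ mol L⁻¹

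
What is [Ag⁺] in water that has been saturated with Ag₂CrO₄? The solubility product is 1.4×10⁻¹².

1.4×10⁻⁴ M

Ag₂CrO₄(s) ⇌ 2 Ag⁺(aq) + CrO₄²⁻(aq)
Call the molar solubility s, so that [Ag⁺] = 2s and [CrO₄²⁻] = s.
Ksp = [Ag⁺]^2[CrO₄²⁻] = (2s)^2 · s = 4s^3 = 1.4×10⁻¹²
s = 7.0×10⁻⁵ mol L⁻¹
[Ag⁺] = 2s = 1.4×10⁻⁴ mol L⁻¹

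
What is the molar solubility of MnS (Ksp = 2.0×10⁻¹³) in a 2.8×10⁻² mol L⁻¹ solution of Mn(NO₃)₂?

7.1×10⁻¹² M

MnS(s) ⇌ Mn²⁺(aq) + S²⁻(aq)
With Mn²⁺ already at 2.8×10⁻² mol L⁻¹ and s small, take [Mn²⁺] ≈ 2.8×10⁻² mol L⁻¹ and [S²⁻] = s.
Ksp = [Mn²⁺][S²⁻] = (2.8×10⁻²)s
s = 2.0×10⁻¹³ / (2.8×10⁻²) = 7.1×10⁻¹²
s = 7.1×10⁻¹² mol L⁻¹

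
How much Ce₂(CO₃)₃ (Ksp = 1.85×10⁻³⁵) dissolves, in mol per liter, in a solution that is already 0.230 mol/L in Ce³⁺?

Ce₂(CO₃)₃(s) ⇌ 2 Ce³⁺(aq) + 3 CO₃²⁻(aq)
Let s be the solubility of Ce₂(CO₃)₃ here. The common ion gives [Ce³⁺] ≈ 0.230 mol/L, and [CO₃²⁻] = 3s.
Ksp = [Ce³⁺]^2[CO₃²⁻]^3 = (0.230)^2(3s)^3
(3s)^3 = 1.85×10⁻³⁵ / (0.230)^2 = 3.50×10⁻³⁴
s = 2.35×10⁻¹² mol/L

2.35×10⁻¹² M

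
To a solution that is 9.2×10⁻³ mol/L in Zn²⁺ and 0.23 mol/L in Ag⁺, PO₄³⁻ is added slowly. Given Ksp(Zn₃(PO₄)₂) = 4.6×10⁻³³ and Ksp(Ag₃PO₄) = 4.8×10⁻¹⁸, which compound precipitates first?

Ag₃PO₄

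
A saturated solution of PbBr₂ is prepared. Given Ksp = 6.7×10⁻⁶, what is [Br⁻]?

2.4×10⁻² M

PbBr₂(s) ⇌ Pb²⁺(aq) + 2 Br⁻(aq)
Call the molar solubility s, so that [Pb²⁺] = s and [Br⁻] = 2s.
Ksp = [Pb²⁺][Br⁻]^2 = s · (2s)^2 = 4s^3 = 6.7×10⁻⁶
s = 1.2×10⁻² M
[Br⁻] = 2s = 2.4×10⁻² M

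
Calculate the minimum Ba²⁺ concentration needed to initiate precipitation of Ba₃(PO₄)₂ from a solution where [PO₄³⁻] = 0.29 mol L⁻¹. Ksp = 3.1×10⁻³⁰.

Precipitation of each salt begins when its ion product equals Ksp.
Ba₃(PO₄)₂(s) ⇌ 3 Ba²⁺(aq) + 2 PO₄³⁻(aq)
Ksp = [Ba²⁺]^3[PO₄³⁻]^2 = [Ba²⁺]^3(0.29)^2
[Ba²⁺]^3 = 3.1×10⁻³⁰ / (0.29)^2 = 3.7×10⁻²⁹
[Ba²⁺] = 3.3×10⁻¹⁰ mol L⁻¹

3.3×10⁻¹⁰ M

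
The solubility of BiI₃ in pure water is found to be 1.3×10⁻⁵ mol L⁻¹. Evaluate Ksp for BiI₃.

Ksp = 7.7×10⁻¹⁹

BiI₃(s) ⇌ Bi³⁺(aq) + 3 I⁻(aq)
Let s be the molar solubility. Then [Bi³⁺] = s and [I⁻] = 3s.
Ksp = [Bi³⁺][I⁻]^3 = s · (3s)^3 = 27s^4
Ksp = 27 × (1.3×10⁻⁵)^4 = 7.7×10⁻¹⁹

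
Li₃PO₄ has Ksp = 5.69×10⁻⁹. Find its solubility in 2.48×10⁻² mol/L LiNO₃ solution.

Li₃PO₄(s) ⇌ 3 Li⁺(aq) + PO₄³⁻(aq)
With Li⁺ already at 2.48×10⁻² mol/L and s small, take [Li⁺] ≈ 2.48×10⁻² mol/L and [PO₄³⁻] = s.
Ksp = [Li⁺]^3[PO₄³⁻] = (2.48×10⁻²)^3s
s = 5.69×10⁻⁹ / (2.48×10⁻²)^3 = 3.73×10⁻⁴
s = 3.73×10⁻⁴ mol/L

3.73×10⁻⁴ M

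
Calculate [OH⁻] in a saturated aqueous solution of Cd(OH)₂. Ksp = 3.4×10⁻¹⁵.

Cd(OH)₂(s) ⇌ Cd²⁺(aq) + 2 OH⁻(aq)
If s mol/L of Cd(OH)₂ dissolves, [Cd²⁺] = s and [OH⁻] = 2s.
Ksp = [Cd²⁺][OH⁻]^2 = s · (2s)^2 = 4s^3 = 3.4×10⁻¹⁵
s = 9.5×10⁻⁶ mol/L
[OH⁻] = 2s = 1.9×10⁻⁵ mol/L

1.9×10⁻⁵ M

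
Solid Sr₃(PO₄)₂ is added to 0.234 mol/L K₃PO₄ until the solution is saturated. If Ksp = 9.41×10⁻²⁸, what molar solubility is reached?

8.60×10⁻¹⁰ M

Sr₃(PO₄)₂(s) ⇌ 3 Sr²⁺(aq) + 2 PO₄³⁻(aq)
The solution already contains PO₄³⁻ at 0.234 mol/L. Let s be the molar solubility of Sr₃(PO₄)₂.
[PO₄³⁻] ≈ 0.234 mol/L (common ion dominates); [Sr²⁺] = 3s.
Ksp = [Sr²⁺]^3[PO₄³⁻]^2 = (3s)^3(0.234)^2
(3s)^3 = 9.41×10⁻²⁸ / (0.234)^2 = 1.72×10⁻²⁶
s = 8.60×10⁻¹⁰ mol/L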